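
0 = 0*8517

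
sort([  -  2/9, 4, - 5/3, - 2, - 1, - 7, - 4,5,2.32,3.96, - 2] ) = [ - 7 , - 4, - 2, - 2, - 5/3,  -  1,- 2/9, 2.32,3.96 , 4,  5] 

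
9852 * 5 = 49260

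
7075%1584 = 739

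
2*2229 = 4458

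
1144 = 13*88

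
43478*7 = 304346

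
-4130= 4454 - 8584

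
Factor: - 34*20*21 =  - 14280 = - 2^3 * 3^1*5^1 * 7^1 * 17^1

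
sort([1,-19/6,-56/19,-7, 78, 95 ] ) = [-7,-19/6,- 56/19, 1, 78,  95]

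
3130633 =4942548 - 1811915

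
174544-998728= - 824184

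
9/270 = 1/30 = 0.03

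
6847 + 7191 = 14038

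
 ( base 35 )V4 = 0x441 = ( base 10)1089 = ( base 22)25b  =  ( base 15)4C9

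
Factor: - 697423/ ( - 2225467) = 773^( - 1 )*2879^( -1)*697423^1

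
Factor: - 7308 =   -  2^2*3^2*7^1*29^1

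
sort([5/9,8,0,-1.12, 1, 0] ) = [ - 1.12,0,  0,5/9,  1,  8] 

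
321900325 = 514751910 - 192851585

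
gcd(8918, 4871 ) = 1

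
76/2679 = 4/141 = 0.03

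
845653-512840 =332813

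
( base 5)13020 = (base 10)1010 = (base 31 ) 11I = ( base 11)839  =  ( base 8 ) 1762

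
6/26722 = 3/13361 =0.00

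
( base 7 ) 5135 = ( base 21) 415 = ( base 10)1790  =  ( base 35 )1g5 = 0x6fe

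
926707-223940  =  702767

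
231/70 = 33/10 = 3.30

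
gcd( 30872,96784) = 8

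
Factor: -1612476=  - 2^2*3^2*47^1*953^1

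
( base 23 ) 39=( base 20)3I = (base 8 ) 116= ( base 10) 78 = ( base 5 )303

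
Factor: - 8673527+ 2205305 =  - 2^1*3^1*263^1*4099^1 = - 6468222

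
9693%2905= 978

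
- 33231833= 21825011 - 55056844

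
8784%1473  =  1419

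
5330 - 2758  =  2572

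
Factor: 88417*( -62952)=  - 5566026984=- 2^3*3^1*7^1*17^1 * 43^1 * 61^1*743^1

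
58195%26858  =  4479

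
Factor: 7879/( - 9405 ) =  - 3^( -2)*5^( -1)*11^ (-1 )*19^( -1)*7879^1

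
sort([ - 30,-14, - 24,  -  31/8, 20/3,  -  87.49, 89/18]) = [ - 87.49, - 30, - 24, - 14, - 31/8, 89/18, 20/3]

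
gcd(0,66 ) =66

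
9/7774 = 9/7774= 0.00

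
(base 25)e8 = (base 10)358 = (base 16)166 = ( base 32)B6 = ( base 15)18d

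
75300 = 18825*4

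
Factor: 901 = 17^1*53^1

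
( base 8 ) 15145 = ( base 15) 2007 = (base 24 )bhd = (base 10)6757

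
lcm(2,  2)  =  2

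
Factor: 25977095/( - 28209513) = -3^( - 1 )*5^1*317^( - 1)*29663^( - 1 ) *5195419^1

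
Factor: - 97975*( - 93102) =2^1*3^1 * 5^2*59^1 *263^1*3919^1 =9121668450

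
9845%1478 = 977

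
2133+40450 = 42583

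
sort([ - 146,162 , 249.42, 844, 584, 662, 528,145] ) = [  -  146,145,162,  249.42, 528, 584,662,844]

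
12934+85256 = 98190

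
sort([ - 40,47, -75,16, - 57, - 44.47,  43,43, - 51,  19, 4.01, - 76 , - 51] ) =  [ - 76, - 75,  -  57, - 51, - 51, - 44.47, - 40,  4.01, 16,19,43, 43, 47]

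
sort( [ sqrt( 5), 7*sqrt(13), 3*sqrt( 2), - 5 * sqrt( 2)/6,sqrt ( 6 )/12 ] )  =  [ - 5*sqrt( 2)/6, sqrt( 6)/12, sqrt( 5), 3*sqrt ( 2 ), 7*sqrt(13 ) ]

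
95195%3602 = 1543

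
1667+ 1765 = 3432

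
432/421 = 432/421 = 1.03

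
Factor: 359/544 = 2^( - 5) * 17^( - 1)*359^1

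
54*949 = 51246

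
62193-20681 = 41512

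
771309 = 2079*371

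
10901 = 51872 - 40971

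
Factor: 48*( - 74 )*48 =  - 170496  =  - 2^9*3^2*37^1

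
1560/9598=780/4799 = 0.16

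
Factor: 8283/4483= 3^1 * 11^1*251^1*4483^(-1)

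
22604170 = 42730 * 529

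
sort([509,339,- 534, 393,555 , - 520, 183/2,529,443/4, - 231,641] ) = [-534,- 520, - 231,183/2, 443/4,339, 393, 509,  529,555,641]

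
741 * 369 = 273429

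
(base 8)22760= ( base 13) 4561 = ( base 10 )9712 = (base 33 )8UA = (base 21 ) 110a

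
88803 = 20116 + 68687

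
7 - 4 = 3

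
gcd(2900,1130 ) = 10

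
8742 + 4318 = 13060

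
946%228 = 34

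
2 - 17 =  - 15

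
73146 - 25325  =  47821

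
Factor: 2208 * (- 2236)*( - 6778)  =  2^8*3^1*13^1*23^1 * 43^1*3389^1 =33463582464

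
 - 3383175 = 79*(-42825)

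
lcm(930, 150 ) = 4650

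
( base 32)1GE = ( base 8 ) 3016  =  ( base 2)11000001110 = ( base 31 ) 1J0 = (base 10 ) 1550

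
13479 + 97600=111079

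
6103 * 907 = 5535421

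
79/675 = 79/675 =0.12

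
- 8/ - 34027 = 8/34027 = 0.00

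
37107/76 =488+1/4=488.25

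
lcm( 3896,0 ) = 0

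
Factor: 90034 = 2^1*7^1*59^1*109^1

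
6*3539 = 21234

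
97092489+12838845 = 109931334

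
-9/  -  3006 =1/334 = 0.00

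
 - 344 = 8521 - 8865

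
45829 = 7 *6547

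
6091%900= 691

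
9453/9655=9453/9655 = 0.98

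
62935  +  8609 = 71544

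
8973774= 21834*411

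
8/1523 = 8/1523  =  0.01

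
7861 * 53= 416633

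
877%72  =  13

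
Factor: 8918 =2^1*7^3*  13^1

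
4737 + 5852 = 10589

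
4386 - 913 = 3473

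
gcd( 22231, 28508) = 1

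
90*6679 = 601110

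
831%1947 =831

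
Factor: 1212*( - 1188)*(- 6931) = 2^4*3^4*11^1*29^1*101^1*239^1 = 9979641936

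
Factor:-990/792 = -5/4  =  - 2^( - 2 )*5^1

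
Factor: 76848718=2^1 * 38424359^1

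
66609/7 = 66609/7 = 9515.57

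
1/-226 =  - 1+ 225/226 = - 0.00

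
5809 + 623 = 6432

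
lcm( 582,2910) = 2910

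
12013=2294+9719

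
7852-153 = 7699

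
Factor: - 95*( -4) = 2^2*5^1*19^1 = 380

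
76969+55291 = 132260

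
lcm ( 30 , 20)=60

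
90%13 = 12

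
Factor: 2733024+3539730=2^1*3^1 * 41^1  *43^1*593^1 = 6272754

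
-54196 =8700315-8754511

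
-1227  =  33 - 1260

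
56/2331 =8/333=0.02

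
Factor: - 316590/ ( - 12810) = 173/7 = 7^ (  -  1 )*173^1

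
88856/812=766/7 = 109.43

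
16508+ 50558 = 67066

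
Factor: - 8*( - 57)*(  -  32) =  - 14592 =- 2^8*3^1*19^1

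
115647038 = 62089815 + 53557223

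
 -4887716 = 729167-5616883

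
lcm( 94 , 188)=188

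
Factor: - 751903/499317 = -3^( - 1 )*7^( - 1)*13^(-1 )*31^( - 1)*59^ ( - 1 )*829^1*907^1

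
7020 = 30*234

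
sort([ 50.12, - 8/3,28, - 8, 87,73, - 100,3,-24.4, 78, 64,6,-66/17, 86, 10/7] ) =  [ - 100,- 24.4, - 8, - 66/17,  -  8/3,10/7,3, 6 , 28,50.12 , 64,  73,78 , 86, 87]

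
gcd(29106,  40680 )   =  18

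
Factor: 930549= 3^1*313^1 * 991^1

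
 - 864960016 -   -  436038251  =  - 428921765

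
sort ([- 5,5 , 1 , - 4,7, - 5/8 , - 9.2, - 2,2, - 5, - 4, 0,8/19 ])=[-9.2, - 5, - 5, - 4, - 4,-2, - 5/8,0 , 8/19,1, 2, 5,7]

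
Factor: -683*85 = -5^1 *17^1*683^1 = - 58055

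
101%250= 101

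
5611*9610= 53921710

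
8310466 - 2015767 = 6294699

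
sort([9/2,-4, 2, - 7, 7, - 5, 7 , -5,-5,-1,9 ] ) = [-7,-5, - 5,-5, - 4,  -  1,2,  9/2, 7,7,9]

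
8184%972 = 408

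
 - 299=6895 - 7194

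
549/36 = 15 + 1/4 = 15.25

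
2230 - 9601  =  -7371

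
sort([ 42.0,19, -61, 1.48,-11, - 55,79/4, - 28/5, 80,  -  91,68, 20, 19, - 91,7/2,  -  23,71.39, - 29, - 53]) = [ - 91, - 91,-61, - 55, - 53,  -  29,  -  23, - 11 , - 28/5,1.48,7/2,19, 19 , 79/4,20,42.0, 68, 71.39, 80 ] 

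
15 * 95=1425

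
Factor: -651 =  - 3^1 *7^1*31^1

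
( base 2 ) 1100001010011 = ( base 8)14123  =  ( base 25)9O2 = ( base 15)1ca2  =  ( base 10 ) 6227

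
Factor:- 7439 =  - 43^1*173^1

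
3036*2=6072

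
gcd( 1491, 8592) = 3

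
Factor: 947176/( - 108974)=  - 473588/54487 = - 2^2*23^( - 2) * 103^( - 1) * 197^1*601^1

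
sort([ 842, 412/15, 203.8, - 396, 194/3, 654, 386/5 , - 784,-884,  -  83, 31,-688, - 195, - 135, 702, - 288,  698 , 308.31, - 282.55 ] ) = [ - 884, - 784, - 688, - 396, - 288, - 282.55, - 195, - 135,-83,412/15,31,  194/3, 386/5, 203.8, 308.31, 654,698,702, 842 ] 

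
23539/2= 11769 + 1/2 =11769.50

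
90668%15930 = 11018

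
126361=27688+98673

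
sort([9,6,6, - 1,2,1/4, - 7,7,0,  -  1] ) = [ - 7,-1, - 1,0, 1/4, 2, 6, 6, 7,9] 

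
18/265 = 18/265 = 0.07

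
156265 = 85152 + 71113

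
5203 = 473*11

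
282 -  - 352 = 634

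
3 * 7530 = 22590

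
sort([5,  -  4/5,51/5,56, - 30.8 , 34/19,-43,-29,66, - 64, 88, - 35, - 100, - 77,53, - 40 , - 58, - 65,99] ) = [ - 100, - 77 , - 65, - 64,-58,-43, - 40 , - 35, - 30.8 , - 29,-4/5,34/19,  5, 51/5, 53,56, 66,88,99]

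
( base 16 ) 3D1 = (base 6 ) 4305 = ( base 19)2d8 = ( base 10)977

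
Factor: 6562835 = 5^1 * 1312567^1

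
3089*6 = 18534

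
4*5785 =23140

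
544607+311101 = 855708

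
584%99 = 89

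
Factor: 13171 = 13171^1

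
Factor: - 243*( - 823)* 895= 178990155= 3^5*5^1*179^1*823^1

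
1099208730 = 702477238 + 396731492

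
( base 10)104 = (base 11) 95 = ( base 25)44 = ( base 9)125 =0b1101000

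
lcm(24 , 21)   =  168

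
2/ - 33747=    - 1 + 33745/33747 = - 0.00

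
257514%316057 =257514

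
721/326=721/326= 2.21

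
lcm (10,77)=770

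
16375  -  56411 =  - 40036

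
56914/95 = 599 + 9/95 = 599.09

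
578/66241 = 578/66241 = 0.01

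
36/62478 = 2/3471 = 0.00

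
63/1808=63/1808 = 0.03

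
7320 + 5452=12772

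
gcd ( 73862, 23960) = 2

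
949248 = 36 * 26368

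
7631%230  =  41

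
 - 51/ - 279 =17/93  =  0.18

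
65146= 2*32573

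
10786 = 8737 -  - 2049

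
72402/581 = 72402/581 = 124.62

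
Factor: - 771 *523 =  - 403233 = - 3^1*257^1*523^1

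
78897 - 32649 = 46248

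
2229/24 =743/8 = 92.88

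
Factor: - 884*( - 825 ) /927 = 2^2 * 3^( - 1)*5^2 * 11^1 *13^1*17^1*103^( - 1) = 243100/309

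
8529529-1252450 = 7277079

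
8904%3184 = 2536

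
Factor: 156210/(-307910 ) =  - 381/751 =- 3^1*127^1*751^(-1)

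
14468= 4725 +9743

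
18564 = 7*2652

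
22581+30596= 53177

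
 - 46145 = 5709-51854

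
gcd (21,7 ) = 7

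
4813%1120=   333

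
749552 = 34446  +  715106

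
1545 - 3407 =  - 1862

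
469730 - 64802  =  404928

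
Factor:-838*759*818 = -2^2*3^1  *11^1*  23^1*409^1*419^1 = -  520282356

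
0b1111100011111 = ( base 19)1316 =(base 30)8PH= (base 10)7967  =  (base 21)i18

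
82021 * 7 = 574147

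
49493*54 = 2672622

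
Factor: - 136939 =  - 11^1*59^1* 211^1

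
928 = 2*464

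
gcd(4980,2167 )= 1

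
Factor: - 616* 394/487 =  - 242704/487 = - 2^4*7^1*  11^1*197^1*487^(-1)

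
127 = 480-353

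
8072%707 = 295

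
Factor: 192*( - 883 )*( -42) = 2^7*3^2*7^1*883^1 = 7120512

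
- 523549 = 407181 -930730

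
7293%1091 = 747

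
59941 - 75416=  - 15475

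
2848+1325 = 4173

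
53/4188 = 53/4188= 0.01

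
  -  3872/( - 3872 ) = 1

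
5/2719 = 5/2719 = 0.00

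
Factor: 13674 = 2^1 * 3^1*43^1*53^1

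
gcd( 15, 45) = 15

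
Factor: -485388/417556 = - 3^2* 97^1 * 751^( - 1 ) = - 873/751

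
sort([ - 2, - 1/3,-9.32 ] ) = [ - 9.32,-2, - 1/3 ] 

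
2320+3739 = 6059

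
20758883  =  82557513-61798630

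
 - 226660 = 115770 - 342430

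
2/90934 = 1/45467 = 0.00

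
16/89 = 16/89 = 0.18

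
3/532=3/532  =  0.01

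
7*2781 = 19467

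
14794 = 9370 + 5424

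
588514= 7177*82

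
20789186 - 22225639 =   -  1436453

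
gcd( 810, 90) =90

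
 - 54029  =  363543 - 417572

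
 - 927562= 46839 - 974401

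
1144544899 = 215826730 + 928718169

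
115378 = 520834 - 405456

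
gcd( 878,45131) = 1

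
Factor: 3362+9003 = 12365 =5^1*2473^1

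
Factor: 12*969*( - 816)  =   - 2^6*3^3*17^2*19^1 =- 9488448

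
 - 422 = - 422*1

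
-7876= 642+-8518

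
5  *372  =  1860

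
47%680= 47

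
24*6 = 144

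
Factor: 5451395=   5^1*37^1*79^1*373^1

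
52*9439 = 490828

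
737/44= 67/4 = 16.75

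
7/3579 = 7/3579= 0.00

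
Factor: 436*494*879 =2^3 *3^1*13^1 *19^1*109^1 * 293^1  =  189322536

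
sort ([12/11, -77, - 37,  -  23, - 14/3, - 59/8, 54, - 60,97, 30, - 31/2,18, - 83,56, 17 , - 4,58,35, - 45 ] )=[ - 83, - 77, -60, - 45,-37, - 23, - 31/2, - 59/8, -14/3, - 4,12/11,  17, 18 , 30, 35, 54,56, 58, 97 ] 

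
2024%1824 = 200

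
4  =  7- 3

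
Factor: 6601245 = 3^1 * 5^1*7^1*62869^1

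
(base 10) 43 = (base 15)2d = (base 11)3A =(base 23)1K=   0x2b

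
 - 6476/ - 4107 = 1+ 2369/4107=1.58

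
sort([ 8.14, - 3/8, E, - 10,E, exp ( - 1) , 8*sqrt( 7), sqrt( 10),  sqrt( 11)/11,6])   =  [ - 10 , - 3/8 , sqrt( 11 )/11,exp ( - 1),E, E, sqrt (10),6 , 8.14 , 8*sqrt ( 7 )]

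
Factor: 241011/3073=549/7 = 3^2 * 7^( - 1) *61^1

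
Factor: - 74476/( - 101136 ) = 433/588 = 2^( - 2)*3^( - 1 )*7^( - 2)*433^1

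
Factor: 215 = 5^1*43^1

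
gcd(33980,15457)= 1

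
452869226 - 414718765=38150461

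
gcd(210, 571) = 1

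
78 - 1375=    - 1297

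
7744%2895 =1954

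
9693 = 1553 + 8140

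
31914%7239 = 2958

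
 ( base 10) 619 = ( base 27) mp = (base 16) 26b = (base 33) IP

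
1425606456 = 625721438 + 799885018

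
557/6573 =557/6573 = 0.08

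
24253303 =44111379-19858076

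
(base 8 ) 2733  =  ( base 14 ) 791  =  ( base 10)1499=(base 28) 1PF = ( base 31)1hb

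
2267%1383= 884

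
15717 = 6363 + 9354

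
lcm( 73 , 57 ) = 4161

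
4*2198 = 8792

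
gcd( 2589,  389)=1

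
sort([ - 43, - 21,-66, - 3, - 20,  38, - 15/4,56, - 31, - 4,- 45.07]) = [  -  66, - 45.07, - 43,  -  31 ,-21,-20, - 4, - 15/4, - 3,38, 56] 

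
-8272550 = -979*8450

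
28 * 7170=200760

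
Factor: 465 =3^1 * 5^1*31^1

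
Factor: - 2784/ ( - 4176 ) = 2/3 = 2^1*3^( - 1)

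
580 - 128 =452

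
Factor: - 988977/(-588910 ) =2^(-1 )*3^1  *5^(-1 )*7^( - 1 )*11^1*23^1*47^ ( - 1) * 179^( - 1) * 1303^1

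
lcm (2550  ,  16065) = 160650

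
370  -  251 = 119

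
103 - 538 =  - 435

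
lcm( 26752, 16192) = 615296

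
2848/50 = 1424/25=56.96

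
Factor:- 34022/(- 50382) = 3^(  -  4)*311^( - 1)*17011^1  =  17011/25191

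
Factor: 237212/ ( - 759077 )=-2^2*11^ ( - 1 )*31^1*151^( - 1)*  457^( - 1 )*1913^1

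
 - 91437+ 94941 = 3504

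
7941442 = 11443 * 694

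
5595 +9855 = 15450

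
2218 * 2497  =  5538346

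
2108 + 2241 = 4349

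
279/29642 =279/29642 = 0.01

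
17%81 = 17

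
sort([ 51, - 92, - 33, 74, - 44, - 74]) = [ - 92, - 74, - 44, - 33, 51, 74]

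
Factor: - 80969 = -7^1*43^1*269^1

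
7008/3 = 2336=2336.00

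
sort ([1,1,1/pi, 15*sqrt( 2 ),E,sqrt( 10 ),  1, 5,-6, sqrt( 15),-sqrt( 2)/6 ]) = [ - 6, - sqrt(2)/6,1/pi,1,1,1,E,sqrt(10 ), sqrt( 15 ),5,  15*sqrt( 2)]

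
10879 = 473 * 23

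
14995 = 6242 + 8753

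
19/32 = 19/32 =0.59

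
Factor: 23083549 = 73^1*316213^1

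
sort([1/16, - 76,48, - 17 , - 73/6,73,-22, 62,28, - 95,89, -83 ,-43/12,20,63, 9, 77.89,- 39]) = [-95,-83,-76,-39,-22, - 17,-73/6,-43/12 , 1/16,9,20 , 28,48,62, 63,73,77.89,  89 ] 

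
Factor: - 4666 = -2^1*2333^1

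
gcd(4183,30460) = 1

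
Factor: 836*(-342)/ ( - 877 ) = 285912/877 = 2^3* 3^2*11^1 * 19^2*877^ ( - 1 )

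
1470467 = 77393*19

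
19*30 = 570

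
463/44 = 463/44 = 10.52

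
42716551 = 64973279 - 22256728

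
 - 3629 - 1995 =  - 5624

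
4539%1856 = 827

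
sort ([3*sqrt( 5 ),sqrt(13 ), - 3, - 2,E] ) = [ - 3, - 2, E,sqrt( 13), 3*sqrt( 5)]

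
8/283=8/283  =  0.03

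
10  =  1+9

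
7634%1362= 824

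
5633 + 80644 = 86277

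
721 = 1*721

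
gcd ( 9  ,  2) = 1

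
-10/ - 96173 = 10/96173= 0.00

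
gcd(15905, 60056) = 1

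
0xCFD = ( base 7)12460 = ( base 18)a4d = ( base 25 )580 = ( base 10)3325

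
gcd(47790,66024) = 18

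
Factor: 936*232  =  2^6* 3^2*13^1*29^1 =217152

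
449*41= 18409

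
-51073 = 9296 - 60369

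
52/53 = 52/53 = 0.98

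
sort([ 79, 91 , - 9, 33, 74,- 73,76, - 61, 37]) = [ - 73, - 61 , - 9, 33, 37, 74, 76, 79,  91]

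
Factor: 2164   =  2^2*541^1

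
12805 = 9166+3639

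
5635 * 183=1031205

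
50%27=23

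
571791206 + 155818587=727609793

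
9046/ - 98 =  - 4523/49 = - 92.31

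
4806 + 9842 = 14648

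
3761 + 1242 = 5003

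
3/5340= 1/1780 = 0.00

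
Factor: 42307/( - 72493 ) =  - 42307^1 * 72493^(-1)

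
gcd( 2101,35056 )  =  1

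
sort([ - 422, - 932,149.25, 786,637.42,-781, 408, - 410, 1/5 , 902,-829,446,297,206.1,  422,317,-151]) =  [- 932, - 829, - 781, - 422,-410, -151,1/5,149.25, 206.1, 297, 317 , 408,422, 446,637.42,786, 902]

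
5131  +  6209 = 11340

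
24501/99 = 247+16/33= 247.48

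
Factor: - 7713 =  - 3^2*857^1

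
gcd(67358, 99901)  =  1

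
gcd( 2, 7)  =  1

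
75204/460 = 18801/115 = 163.49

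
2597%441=392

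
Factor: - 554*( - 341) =188914 = 2^1*11^1*31^1 * 277^1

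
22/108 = 11/54=0.20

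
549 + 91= 640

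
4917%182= 3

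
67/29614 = 1/442 = 0.00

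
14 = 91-77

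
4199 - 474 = 3725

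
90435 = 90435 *1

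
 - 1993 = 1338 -3331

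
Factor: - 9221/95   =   - 5^(-1)*19^(-1 )*9221^1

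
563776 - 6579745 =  - 6015969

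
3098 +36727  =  39825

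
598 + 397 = 995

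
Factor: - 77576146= - 2^1 * 1153^1*33641^1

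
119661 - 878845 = -759184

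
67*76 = 5092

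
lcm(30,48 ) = 240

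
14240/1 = 14240  =  14240.00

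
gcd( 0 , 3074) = 3074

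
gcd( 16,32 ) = 16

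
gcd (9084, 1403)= 1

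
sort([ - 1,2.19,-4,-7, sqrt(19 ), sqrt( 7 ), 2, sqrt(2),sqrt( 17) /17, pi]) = [ - 7,  -  4, - 1, sqrt( 17 )/17, sqrt( 2), 2, 2.19, sqrt ( 7), pi, sqrt(19)]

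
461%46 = 1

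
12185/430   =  2437/86 = 28.34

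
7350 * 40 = 294000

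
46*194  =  8924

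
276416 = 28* 9872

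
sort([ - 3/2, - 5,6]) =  [ - 5 , - 3/2,6] 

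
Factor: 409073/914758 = 2^( - 1)*7^1  *13^( - 1 )*151^( - 1)*233^( - 1 )*58439^1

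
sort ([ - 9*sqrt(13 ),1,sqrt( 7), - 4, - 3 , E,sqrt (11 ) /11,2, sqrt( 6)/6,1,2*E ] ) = [-9*sqrt( 13 ), - 4, - 3 , sqrt (11 ) /11,sqrt (6)/6, 1 , 1 , 2, sqrt( 7),E, 2*E ] 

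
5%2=1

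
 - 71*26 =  - 1846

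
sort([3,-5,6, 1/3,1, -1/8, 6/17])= [-5 ,-1/8 , 1/3, 6/17, 1,  3, 6]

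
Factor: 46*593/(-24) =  - 13639/12  =  - 2^ ( - 2 ) * 3^( -1)*23^1*593^1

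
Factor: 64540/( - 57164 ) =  - 35/31 =- 5^1*7^1*31^( - 1 ) 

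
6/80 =3/40 = 0.07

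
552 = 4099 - 3547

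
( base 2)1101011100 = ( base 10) 860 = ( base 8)1534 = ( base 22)1h2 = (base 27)14N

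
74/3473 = 74/3473 = 0.02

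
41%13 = 2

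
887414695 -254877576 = 632537119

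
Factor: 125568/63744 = 2^(-1 )*3^1*83^( - 1 )*109^1  =  327/166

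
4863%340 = 103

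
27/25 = 27/25 = 1.08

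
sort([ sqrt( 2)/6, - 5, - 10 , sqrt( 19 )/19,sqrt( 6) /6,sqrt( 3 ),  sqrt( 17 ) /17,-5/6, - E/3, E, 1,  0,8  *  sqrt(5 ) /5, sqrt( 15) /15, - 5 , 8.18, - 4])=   [  -  10,  -  5, - 5, - 4, - E/3, - 5/6,0,  sqrt (19)/19 , sqrt( 2 ) /6,sqrt (17)/17,  sqrt( 15)/15,sqrt(6)/6, 1  ,  sqrt(3 ),E,  8 *sqrt( 5)/5,8.18]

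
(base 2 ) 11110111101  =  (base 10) 1981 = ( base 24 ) 3ad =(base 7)5530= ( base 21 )4A7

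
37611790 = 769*48910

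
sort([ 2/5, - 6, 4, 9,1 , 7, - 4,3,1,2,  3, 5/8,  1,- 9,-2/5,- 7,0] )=[- 9, - 7, - 6, - 4, - 2/5,0,  2/5, 5/8,1, 1, 1,2, 3,3, 4, 7,9]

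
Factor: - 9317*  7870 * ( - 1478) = 108374039620 =2^2*5^1*7^1*11^3*739^1 * 787^1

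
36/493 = 36/493 = 0.07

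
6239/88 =6239/88 = 70.90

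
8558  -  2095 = 6463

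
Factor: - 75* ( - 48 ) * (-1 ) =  - 2^4*3^2*5^2 = - 3600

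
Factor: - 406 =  - 2^1*7^1*29^1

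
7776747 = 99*78553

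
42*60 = 2520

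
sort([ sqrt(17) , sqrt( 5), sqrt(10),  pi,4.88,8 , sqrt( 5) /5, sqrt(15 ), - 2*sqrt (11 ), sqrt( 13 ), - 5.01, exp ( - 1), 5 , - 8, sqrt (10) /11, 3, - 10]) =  [ - 10, - 8,-2*sqrt ( 11),  -  5.01, sqrt(10)/11, exp ( - 1),sqrt( 5)/5,  sqrt(5), 3, pi, sqrt(10), sqrt ( 13), sqrt (15), sqrt(17),4.88, 5, 8]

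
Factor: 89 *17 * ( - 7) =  - 10591 = - 7^1 * 17^1 * 89^1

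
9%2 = 1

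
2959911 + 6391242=9351153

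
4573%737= 151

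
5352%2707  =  2645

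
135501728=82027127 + 53474601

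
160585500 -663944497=-503358997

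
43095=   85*507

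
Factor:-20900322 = - 2^1*3^3 * 43^1*9001^1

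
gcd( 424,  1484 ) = 212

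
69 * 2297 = 158493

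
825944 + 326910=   1152854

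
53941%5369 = 251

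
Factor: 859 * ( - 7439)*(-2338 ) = 2^1*7^1*43^1*167^1*173^1*859^1 = 14940056138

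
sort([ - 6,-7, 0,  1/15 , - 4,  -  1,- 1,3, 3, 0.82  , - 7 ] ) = [ - 7,-7,-6, - 4, - 1, - 1, 0, 1/15, 0.82,3,  3 ]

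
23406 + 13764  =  37170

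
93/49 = 93/49  =  1.90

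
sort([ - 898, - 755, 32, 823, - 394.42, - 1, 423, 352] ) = [ - 898, - 755, - 394.42, - 1, 32, 352, 423 , 823]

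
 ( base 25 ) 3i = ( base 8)135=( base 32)2t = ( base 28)39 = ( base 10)93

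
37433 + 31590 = 69023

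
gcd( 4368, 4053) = 21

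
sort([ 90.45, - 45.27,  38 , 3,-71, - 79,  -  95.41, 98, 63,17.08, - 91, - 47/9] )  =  [ - 95.41, - 91, - 79, - 71, - 45.27, - 47/9,  3, 17.08, 38, 63 , 90.45 , 98]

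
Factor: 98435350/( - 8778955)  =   - 19687070/1755791   =  - 2^1*5^1*13^1*199^1*761^1*797^( - 1 ) * 2203^ ( - 1)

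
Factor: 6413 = 11^2*53^1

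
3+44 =47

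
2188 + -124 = 2064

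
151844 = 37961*4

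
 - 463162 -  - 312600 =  - 150562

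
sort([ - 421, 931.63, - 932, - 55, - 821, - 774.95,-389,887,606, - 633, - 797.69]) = [ - 932, - 821,  -  797.69, - 774.95, - 633, - 421, - 389,-55,  606,887,931.63 ]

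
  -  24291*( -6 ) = 145746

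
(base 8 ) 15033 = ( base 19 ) I9E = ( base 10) 6683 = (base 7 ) 25325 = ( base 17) 1622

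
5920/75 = 78+14/15 = 78.93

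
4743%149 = 124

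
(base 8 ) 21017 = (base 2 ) 10001000001111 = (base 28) b3b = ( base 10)8719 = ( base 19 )152H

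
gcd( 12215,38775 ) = 5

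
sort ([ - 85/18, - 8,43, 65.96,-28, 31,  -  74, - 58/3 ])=[ - 74,-28, -58/3, - 8,  -  85/18,  31, 43, 65.96 ] 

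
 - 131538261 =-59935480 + -71602781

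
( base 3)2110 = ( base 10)66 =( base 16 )42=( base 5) 231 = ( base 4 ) 1002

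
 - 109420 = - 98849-10571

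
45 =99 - 54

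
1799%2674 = 1799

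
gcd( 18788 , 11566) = 2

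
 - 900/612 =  - 2 +9/17 = - 1.47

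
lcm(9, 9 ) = 9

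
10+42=52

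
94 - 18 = 76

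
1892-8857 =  - 6965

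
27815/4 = 27815/4 = 6953.75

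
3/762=1/254   =  0.00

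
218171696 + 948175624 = 1166347320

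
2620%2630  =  2620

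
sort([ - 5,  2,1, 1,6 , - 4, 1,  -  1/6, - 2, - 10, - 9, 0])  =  [-10, - 9, - 5, - 4,-2, - 1/6, 0,1,1,1,2,6 ]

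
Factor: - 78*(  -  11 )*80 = 2^5*3^1*5^1*11^1*13^1  =  68640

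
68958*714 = 49236012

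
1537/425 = 3+262/425=3.62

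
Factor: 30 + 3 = 3^1*11^1 = 33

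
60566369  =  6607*9167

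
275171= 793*347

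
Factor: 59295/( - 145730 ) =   -  2^(-1)*3^1*13^( - 1 )*19^( - 1 )*67^1 = -201/494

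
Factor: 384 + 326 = 2^1*5^1*71^1 = 710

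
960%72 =24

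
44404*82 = 3641128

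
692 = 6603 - 5911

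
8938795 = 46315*193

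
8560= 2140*4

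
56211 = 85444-29233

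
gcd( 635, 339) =1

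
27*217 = 5859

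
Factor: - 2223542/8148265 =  -2^1 * 5^(- 1)*1111771^1*1629653^( - 1)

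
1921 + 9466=11387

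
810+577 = 1387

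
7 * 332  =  2324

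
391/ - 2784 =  -1 + 2393/2784 =- 0.14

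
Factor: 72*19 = 2^3 * 3^2 * 19^1  =  1368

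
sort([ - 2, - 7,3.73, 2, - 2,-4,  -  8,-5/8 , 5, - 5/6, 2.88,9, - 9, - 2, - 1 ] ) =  [-9, - 8, - 7, - 4, - 2 , - 2, - 2, - 1, - 5/6 , - 5/8, 2,2.88, 3.73,5,9 ] 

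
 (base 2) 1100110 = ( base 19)57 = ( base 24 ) 46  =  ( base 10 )102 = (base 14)74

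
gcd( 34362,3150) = 18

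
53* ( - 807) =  - 42771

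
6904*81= 559224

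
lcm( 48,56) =336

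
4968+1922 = 6890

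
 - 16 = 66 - 82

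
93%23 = 1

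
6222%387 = 30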